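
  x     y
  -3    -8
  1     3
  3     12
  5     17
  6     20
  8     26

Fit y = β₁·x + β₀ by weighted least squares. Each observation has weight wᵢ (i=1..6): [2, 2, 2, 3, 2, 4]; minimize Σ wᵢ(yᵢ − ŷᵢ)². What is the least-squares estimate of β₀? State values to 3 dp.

β₀ = 1.222

With design matrix A, AᵀWA = [[441, 61]; [61, 15]] and AᵀWy = [1453, 209]ᵀ.
Determinant 441·15 − 61² = 2894.
β₁ = (1453·15 − 61·209)/2894 = 4523/1447; β₀ = (441·209 − 61·1453)/2894 = 1768/1447.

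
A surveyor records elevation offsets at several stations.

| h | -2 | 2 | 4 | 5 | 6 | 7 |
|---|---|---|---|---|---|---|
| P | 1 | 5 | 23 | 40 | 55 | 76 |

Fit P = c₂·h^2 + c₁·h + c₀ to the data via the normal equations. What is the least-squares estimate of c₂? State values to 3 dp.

c₂ = 1.482

Compute the Gram sums: Σh^2·h^2 = 4610, Σh^2·h = 748, Σh^2 = 134, Σh·h = 134, Σh = 22, Σ1 = 6.
Right-hand side: Σh^2·P = 7096, Σh·P = 1162, ΣP = 200.
So AᵀA·[c₂, c₁, c₀]ᵀ = AᵀP: [[4610, 748, 134]; [748, 134, 22]; [134, 22, 6]]·[c₂, c₁, c₀]ᵀ = [7096, 1162, 200]ᵀ.
Solving the 3×3 system (Gaussian elimination) gives c₂ = 4531/3057, c₁ = 13826/15285, c₀ = -15719/5095.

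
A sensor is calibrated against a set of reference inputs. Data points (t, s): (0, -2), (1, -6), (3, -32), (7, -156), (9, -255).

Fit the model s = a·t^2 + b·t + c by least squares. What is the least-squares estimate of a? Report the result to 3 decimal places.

a = -3.030

Forming AᵀA = [[9044, 1100, 140]; [1100, 140, 20]; [140, 20, 5]] and Aᵀs = [-28593, -3489, -451]ᵀ gives AᵀA·[a, b, c]ᵀ = Aᵀs.
Solving the 3×3 system (Gaussian elimination) gives a = -100/33, b = -107/132, c = -116/55.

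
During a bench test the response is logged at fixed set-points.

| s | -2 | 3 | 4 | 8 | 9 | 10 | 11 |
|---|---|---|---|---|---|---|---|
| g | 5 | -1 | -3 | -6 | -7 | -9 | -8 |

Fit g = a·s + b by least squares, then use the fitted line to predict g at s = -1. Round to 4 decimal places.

The normal equations are: 395·a + 43·b = -314;  43·a + 7·b = -29.
(Σs·s = 395, Σs = 43, Σ1 = 7, Σs·g = -314, Σg = -29.)
Δ = 395·7 − 43² = 916.
a = ((-314)·7 − 43·(-29))/916 = -951/916; b = (395·(-29) − 43·(-314))/916 = 2047/916.
At s = -1: ĝ = (-951/916)·(-1) + (2047/916)·(1) = 1499/458.

ĝ = 3.2729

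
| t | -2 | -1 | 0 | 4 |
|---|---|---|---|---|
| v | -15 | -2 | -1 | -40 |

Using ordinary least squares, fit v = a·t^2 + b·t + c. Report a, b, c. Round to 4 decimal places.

Compute the Gram sums: Σt^2·t^2 = 273, Σt^2·t = 55, Σt^2 = 21, Σt·t = 21, Σt = 1, Σ1 = 4.
And Σt^2·v = -702, Σt·v = -128, Σv = -58.
So AᵀA·[a, b, c]ᵀ = Aᵀv: [[273, 55, 21]; [55, 21, 1]; [21, 1, 4]]·[a, b, c]ᵀ = [-702, -128, -58]ᵀ.
Inverting the 3×3 Gram matrix, [a, b, c]ᵀ = [-473/164, 237/164, 23/82]ᵀ.

a = -2.8841, b = 1.4451, c = 0.2805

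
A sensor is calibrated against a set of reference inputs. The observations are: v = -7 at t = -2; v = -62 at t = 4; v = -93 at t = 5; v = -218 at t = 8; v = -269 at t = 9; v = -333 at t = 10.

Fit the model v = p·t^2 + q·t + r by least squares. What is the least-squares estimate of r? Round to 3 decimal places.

Compute the Gram sums: Σt^2·t^2 = 21554, Σt^2·t = 2422, Σt^2 = 290, Σt·t = 290, Σt = 34, Σ1 = 6.
Right-hand side: Σt^2·v = -72386, Σt·v = -8194, Σv = -982.
Row-reducing yields p = -324/109, q = -25732/7957, r = -13301/7957.

r = -1.672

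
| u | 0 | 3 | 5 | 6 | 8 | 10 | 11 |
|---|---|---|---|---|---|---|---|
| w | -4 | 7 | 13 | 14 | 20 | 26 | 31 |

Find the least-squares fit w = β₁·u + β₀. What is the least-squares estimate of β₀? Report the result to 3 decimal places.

β₀ = -3.220

Entries of XᵀX: Σu·u = 355, Σu = 43, Σ1 = 7.
Right-hand side: Σu·w = 931, Σw = 107.
So XᵀX·[β₁, β₀]ᵀ = Xᵀw: [[355, 43]; [43, 7]]·[β₁, β₀]ᵀ = [931, 107]ᵀ.
Determinant 355·7 − 43² = 636.
β₁ = (931·7 − 43·107)/636 = 479/159; β₀ = (355·107 − 43·931)/636 = -512/159.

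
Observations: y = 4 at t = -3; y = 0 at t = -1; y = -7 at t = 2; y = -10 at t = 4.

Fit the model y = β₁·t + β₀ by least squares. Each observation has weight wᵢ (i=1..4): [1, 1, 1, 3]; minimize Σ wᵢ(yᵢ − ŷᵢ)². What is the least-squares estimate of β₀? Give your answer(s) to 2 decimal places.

The normal equations are: 62·β₁ + 10·β₀ = -146;  10·β₁ + 6·β₀ = -33.
Eliminating β₀: 6·(row 1) − 10·(row 2) gives 272·β₁ = 6·(-146) − 10·(-33) = -546, so β₁ = -273/136.
Then β₀ = ((-33) − 10·(-273/136))/6 = -293/136.

β₀ = -2.15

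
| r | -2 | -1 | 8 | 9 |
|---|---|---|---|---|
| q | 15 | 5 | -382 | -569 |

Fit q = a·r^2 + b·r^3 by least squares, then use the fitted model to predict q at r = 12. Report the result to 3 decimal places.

Normal-equation sums: Σr^2·r^2 = 10674, Σr^2·r^3 = 91784, Σr^3·r^3 = 793650.
Right-hand side: Σr^2·q = -70472, Σr^3·q = -610510.
So MᵀM·[a, b]ᵀ = Mᵀq: [[10674, 91784]; [91784, 793650]]·[a, b]ᵀ = [-70472, -610510]ᵀ.
Δ = 10674·793650 − 91784² = 47117444.
a = ((-70472)·793650 − 91784·(-610510))/47117444 = 2385160/1070851; b = (10674·(-610510) − 91784·(-70472))/47117444 = -12095423/11779361.
At r = 12: q̂ = (2385160/1070851)·(144) + (-12095423/11779361)·(1728) = -17122797504/11779361.

q̂ = -1453.627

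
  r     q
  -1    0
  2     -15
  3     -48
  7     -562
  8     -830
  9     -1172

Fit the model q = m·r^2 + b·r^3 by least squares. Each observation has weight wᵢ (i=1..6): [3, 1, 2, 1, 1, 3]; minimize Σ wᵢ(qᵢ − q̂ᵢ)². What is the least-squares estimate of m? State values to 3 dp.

m = -0.901

With design matrix A, AᵀWA = [[26361, 227237]; [227237, 1975641]] and AᵀWq = [-366378, -3183602]ᵀ.
Δ = 26361·1975641 − 227237² = 443218232.
m = ((-366378)·1975641 − 227237·(-3183602))/443218232 = -49903828/55402279; b = (26361·(-3183602) − 227237·(-366378))/443218232 = -83536842/55402279.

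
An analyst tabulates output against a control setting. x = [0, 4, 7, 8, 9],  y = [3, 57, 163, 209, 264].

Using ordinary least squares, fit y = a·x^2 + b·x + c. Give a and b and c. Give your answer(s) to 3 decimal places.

a = 3.090, b = 1.144, c = 3.009

Compute the Gram sums: Σx^2·x^2 = 13314, Σx^2·x = 1648, Σx^2 = 210, Σx·x = 210, Σx = 28, Σ1 = 5.
Right-hand side: Σx^2·y = 43659, Σx·y = 5417, Σy = 696.
Row-reducing yields a = 125899/40742, b = 46599/40742, c = 61287/20371.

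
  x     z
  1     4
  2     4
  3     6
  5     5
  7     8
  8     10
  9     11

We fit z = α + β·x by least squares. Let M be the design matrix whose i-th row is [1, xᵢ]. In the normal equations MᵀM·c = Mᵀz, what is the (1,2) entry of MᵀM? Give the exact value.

35

Row 1 ↔ basis 1, column 2 ↔ basis x, so (MᵀM)_{1,2} = Σᵢ x = (1)·(1) + (1)·(2) + (1)·(3) + (1)·(5) + (1)·(7) + (1)·(8) + (1)·(9) = 35.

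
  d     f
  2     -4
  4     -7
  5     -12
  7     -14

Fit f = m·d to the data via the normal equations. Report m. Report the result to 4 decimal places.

m = -2.0638

The normal equations are: 94·m = -194.
m = (-194)/94 = -2.06383.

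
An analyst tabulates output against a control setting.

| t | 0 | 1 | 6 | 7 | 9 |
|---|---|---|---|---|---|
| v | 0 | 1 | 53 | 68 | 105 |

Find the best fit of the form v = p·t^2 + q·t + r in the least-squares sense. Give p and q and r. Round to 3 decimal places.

p = 0.975, q = 3.072, r = -1.297

The normal equations are: 10259·p + 1289·q + 167·r = 13746;  1289·p + 167·q + 23·r = 1740;  167·p + 23·q + 5·r = 227.
Solving the 3×3 system (Gaussian elimination) gives p = 12397/12714, q = 39053/12714, r = -2748/2119.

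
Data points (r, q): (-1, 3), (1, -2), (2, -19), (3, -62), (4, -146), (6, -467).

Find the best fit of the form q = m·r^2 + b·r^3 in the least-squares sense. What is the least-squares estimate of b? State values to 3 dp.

Sums needed: Σr^2·r^2 = 1651, Σr^2·r^3 = 9075, Σr^3·r^3 = 51547.
And Σr^2·q = -19781, Σr^3·q = -112047.
MᵀM·[m, b]ᵀ = Mᵀq becomes [[1651, 9075]; [9075, 51547]]·[m, b]ᵀ = [-19781, -112047]ᵀ.
Eliminating b: 51547·(row 1) − 9075·(row 2) gives 2748472·m = 51547·(-19781) − 9075·(-112047) = -2824682, so m = -1412341/1374236.
Then b = ((-112047) − 9075·(-1412341/1374236))/51547 = -2738511/1374236.

b = -1.993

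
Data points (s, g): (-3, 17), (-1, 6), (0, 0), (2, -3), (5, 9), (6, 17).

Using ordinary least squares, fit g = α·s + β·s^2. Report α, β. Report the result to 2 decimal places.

α = -3.02, β = 0.97

The normal equations are: 75·α + 321·β = 84;  321·α + 2019·β = 984.
(Σs·s = 75, Σs·s^2 = 321, Σs^2·s^2 = 2019, Σs·g = 84, Σs^2·g = 984.)
Δ = 75·2019 − 321² = 48384.
α = (84·2019 − 321·984)/48384 = -4063/1344; β = (75·984 − 321·84)/48384 = 1301/1344.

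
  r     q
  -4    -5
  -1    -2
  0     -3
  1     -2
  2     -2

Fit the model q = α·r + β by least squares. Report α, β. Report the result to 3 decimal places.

α = 0.491, β = -2.604

Compute the Gram sums: Σr·r = 22, Σr = -2, Σ1 = 5.
And Σr·q = 16, Σq = -14.
AᵀA·[α, β]ᵀ = Aᵀq becomes [[22, -2]; [-2, 5]]·[α, β]ᵀ = [16, -14]ᵀ.
det = 22·5 − (-2)² = 106.
α = (16·5 − (-2)·(-14))/106 = 26/53; β = (22·(-14) − (-2)·16)/106 = -138/53.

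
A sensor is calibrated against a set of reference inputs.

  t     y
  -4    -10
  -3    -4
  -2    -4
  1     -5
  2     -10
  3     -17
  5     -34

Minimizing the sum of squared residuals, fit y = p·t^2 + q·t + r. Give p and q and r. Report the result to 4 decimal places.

Setting ∂/∂p … = 0 gives: 1076·p + 62·q + 68·r = -1260;  62·p + 68·q + 2·r = -186;  68·p + 2·q + 7·r = -84.
Row-reducing yields p = -13441/15283, q = -28232/15283, r = -44760/15283.

p = -0.8795, q = -1.8473, r = -2.9287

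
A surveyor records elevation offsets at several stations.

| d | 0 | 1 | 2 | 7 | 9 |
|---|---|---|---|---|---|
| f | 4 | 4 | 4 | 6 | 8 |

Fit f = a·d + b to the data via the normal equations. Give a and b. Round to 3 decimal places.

Compute the Gram sums: Σd·d = 135, Σd = 19, Σ1 = 5.
Right-hand side: Σd·f = 126, Σf = 26.
Δ = 135·5 − 19² = 314.
a = (126·5 − 19·26)/314 = 68/157; b = (135·26 − 19·126)/314 = 558/157.

a = 0.433, b = 3.554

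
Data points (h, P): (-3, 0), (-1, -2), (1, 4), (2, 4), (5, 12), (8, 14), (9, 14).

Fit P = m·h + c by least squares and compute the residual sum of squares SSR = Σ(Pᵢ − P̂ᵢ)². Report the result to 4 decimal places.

SSR = 21.5504

Forming MᵀM = [[185, 21]; [21, 7]] and MᵀP = [312, 46]ᵀ gives MᵀM·[m, c]ᵀ = MᵀP.
Determinant 185·7 − 21² = 854.
m = (312·7 − 21·46)/854 = 87/61; c = (185·46 − 21·312)/854 = 979/427.
Residuals: 848/427, -1224/427, 120/427, -489/427, 1100/427, 127/427, -482/427; SSR = 9202/427.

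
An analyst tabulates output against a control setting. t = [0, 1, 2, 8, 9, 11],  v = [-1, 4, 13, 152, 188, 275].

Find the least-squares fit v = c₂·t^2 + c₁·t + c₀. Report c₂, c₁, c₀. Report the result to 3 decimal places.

With design matrix M, MᵀM = [[25315, 2581, 271]; [2581, 271, 31]; [271, 31, 6]] and Mᵀv = [58287, 5963, 631]ᵀ.
Inverting the 3×3 Gram matrix, [c₂, c₁, c₀]ᵀ = [65867/32856, 497429/164280, -28039/27380]ᵀ.

c₂ = 2.005, c₁ = 3.028, c₀ = -1.024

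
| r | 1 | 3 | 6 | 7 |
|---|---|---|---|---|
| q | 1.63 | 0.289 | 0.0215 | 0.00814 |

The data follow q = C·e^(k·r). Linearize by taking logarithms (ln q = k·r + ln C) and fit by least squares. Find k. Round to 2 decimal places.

k = -0.88

With ln qᵢ as the transformed response and rᵢ as the regressor:
AᵀA = [[95.0000, 17.0000]; [17.0000, 4]], rhs = [-59.9504, -9.4034]ᵀ  (here Σr = 17.0000, Σ(r)² = 95.0000, Σln q = -9.4034, Σr·ln q = -59.9504).
Slope k = (n·Σr·ln q − Σr·Σln q)/(n·Σ(r)² − (Σr)²) = (4·-59.9504 − 17.0000·-9.4034)/91.0000 = -0.87850; ln C = (Σln q − k·Σr)/n = 1.38277.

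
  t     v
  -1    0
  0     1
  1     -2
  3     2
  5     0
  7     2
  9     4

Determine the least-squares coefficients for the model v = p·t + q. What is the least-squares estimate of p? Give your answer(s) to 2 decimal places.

From the data, Σt·t = 166, Σt = 24, Σ1 = 7.
For Xᵀv: Σt·v = 54, Σv = 7.
XᵀX·[p, q]ᵀ = Xᵀv becomes [[166, 24]; [24, 7]]·[p, q]ᵀ = [54, 7]ᵀ.
Eliminating q: 7·(row 1) − 24·(row 2) gives 586·p = 7·54 − 24·7 = 210, so p = 105/293.
Then q = (7 − 24·(105/293))/7 = -67/293.

p = 0.36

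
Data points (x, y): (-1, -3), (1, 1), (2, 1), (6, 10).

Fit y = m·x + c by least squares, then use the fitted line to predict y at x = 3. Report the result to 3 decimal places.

ŷ = 4.096

From the data, Σx·x = 42, Σx = 8, Σ1 = 4.
For Mᵀy: Σx·y = 66, Σy = 9.
det = 42·4 − 8² = 104.
m = (66·4 − 8·9)/104 = 24/13; c = (42·9 − 8·66)/104 = -75/52.
At x = 3: ŷ = (24/13)·(3) + (-75/52)·(1) = 213/52.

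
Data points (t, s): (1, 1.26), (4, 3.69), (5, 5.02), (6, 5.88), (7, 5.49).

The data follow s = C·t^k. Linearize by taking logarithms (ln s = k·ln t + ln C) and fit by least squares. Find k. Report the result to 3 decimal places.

k = 0.808

Taking logs, ln s = k·ln t + ln C, so regress ln s on ln t.
Σln t = 6.7334, Σ(ln t)² = 11.5091, Σln s = 6.6247, Σln t·ln s = 10.8946.
Equations: 11.5091·k + 6.7334·ln C = 10.8946;  6.7334·k + 5·ln C = 6.6247.
Solving (det = 12.2067): k = 0.80831, ln C = 0.23639.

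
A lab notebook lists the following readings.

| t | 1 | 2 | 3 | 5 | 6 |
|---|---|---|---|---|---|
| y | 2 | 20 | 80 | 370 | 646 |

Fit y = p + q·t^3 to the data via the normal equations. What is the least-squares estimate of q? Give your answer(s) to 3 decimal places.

q = 2.996

Compute the Gram sums: Σ1 = 5, Σt^3 = 377, Σt^3·t^3 = 63075.
Moment sums: Σy = 1118, Σt^3·y = 188108.
So MᵀM·[p, q]ᵀ = Mᵀy: [[5, 377]; [377, 63075]]·[p, q]ᵀ = [1118, 188108]ᵀ.
Δ = 5·63075 − 377² = 173246.
p = (1118·63075 − 377·188108)/173246 = -6877/2987; q = (5·188108 − 377·1118)/173246 = 259527/86623.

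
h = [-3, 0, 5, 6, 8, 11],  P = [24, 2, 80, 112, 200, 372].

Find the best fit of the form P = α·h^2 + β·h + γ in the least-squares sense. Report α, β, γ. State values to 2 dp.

α = 2.98, β = 0.95, γ = 0.66

The normal equations are: 20739·α + 2157·β + 255·γ = 64060;  2157·α + 255·β + 27·γ = 6692;  255·α + 27·β + 6·γ = 790.
(Σh^2·h^2 = 20739, Σh^2·h = 2157, Σh^2 = 255, Σh·h = 255, Σh = 27, Σ1 = 6, Σh^2·P = 64060, Σh·P = 6692, ΣP = 790.)
Solving the 3×3 system (Gaussian elimination) gives α = 150491/50460, β = 15911/16820, γ = 191/290.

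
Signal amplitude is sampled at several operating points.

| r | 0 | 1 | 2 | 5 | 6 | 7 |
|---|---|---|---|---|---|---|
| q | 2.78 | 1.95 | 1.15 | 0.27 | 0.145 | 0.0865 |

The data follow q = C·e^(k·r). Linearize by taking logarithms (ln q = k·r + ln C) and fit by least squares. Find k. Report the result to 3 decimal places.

Linearized form: ln q = k·r + ln C. From the 6 transformed points,
Σr = 21.0000, Σ(r)² = 115.0000, Σln q = -3.8579, Σr·ln q = -34.3187.
Equations: 115.0000·k + 21.0000·ln C = -34.3187;  21.0000·k + 6·ln C = -3.8579.
Solving (det = 249.0000): k = -0.50159, ln C = 1.11258.

k = -0.502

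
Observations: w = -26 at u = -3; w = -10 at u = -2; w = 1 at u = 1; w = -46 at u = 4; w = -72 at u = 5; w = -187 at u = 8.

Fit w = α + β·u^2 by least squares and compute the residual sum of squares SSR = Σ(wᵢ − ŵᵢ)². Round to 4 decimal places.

SSR = 6.3086

From the data, Σ1 = 6, Σu^2 = 119, Σu^2·u^2 = 5075.
Moment sums: Σw = -340, Σu^2·w = -14777.
So XᵀX·[α, β]ᵀ = Xᵀw: [[6, 119]; [119, 5075]]·[α, β]ᵀ = [-340, -14777]ᵀ.
Determinant 6·5075 − 119² = 16289.
α = ((-340)·5075 − 119·(-14777))/16289 = 4709/2327; β = (6·(-14777) − 119·(-340))/16289 = -6886/2327.
Residuals: -249/179, -435/2327, 4504/2327, -1575/2327, -103/2327, 846/2327; SSR = 14680/2327.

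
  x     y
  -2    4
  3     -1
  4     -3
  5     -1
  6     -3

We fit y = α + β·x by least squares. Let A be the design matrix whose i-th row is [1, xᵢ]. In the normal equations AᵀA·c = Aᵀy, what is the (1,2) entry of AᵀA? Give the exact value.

Row 1 ↔ basis 1, column 2 ↔ basis x, so (AᵀA)_{1,2} = Σᵢ x = (1)·(-2) + (1)·(3) + (1)·(4) + (1)·(5) + (1)·(6) = 16.

16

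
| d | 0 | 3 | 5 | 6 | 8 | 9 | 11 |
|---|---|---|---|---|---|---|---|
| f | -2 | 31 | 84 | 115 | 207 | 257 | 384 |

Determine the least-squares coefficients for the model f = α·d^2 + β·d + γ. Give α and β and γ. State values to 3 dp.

α = 3.036, β = 1.607, γ = -1.643

Normal-equation sums: Σd^2·d^2 = 27300, Σd^2·d = 2940, Σd^2 = 336, Σd·d = 336, Σd = 42, Σ1 = 7.
For Mᵀf: Σd^2·f = 87048, Σd·f = 9396, Σf = 1076.
Solving the 3×3 system (Gaussian elimination) gives α = 85/28, β = 45/28, γ = -23/14.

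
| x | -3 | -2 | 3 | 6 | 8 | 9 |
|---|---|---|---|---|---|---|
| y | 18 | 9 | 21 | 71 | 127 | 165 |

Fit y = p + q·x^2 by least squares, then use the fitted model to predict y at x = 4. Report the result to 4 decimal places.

AᵀA·[p, q]ᵀ = Aᵀy reads: 6·p + 203·q = 411;  203·p + 12131·q = 24436.
(Σ1 = 6, Σx^2 = 203, Σx^2·x^2 = 12131, Σy = 411, Σx^2·y = 24436.)
Eliminating q: 12131·(row 1) − 203·(row 2) gives 31577·p = 12131·411 − 203·24436 = 25333, so p = 3619/4511.
Then q = (24436 − 203·(3619/4511))/12131 = 63183/31577.
At x = 4: ŷ = (3619/4511)·(1) + (63183/31577)·(16) = 1036261/31577.

ŷ = 32.8170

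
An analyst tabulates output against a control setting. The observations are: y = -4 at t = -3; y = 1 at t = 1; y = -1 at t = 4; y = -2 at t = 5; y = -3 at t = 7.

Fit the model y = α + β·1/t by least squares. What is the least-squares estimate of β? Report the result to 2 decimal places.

β = 3.84

Sums needed: Σ1 = 5, Σ1/t = 529/420, Σ1/t·1/t = 217681/176400.
For Mᵀy: Σy = -9, Σ1/t·y = 527/420.
So MᵀM·[α, β]ᵀ = Mᵀy: [[5, 529/420]; [529/420, 217681/176400]]·[α, β]ᵀ = [-9, 527/420]ᵀ.
Determinant 5·(217681/176400) − (529/420)² = 202141/44100.
α = ((-9)·(217681/176400) − (529/420)·(527/420))/(202141/44100) = -559478/202141; β = (5·(527/420) − (529/420)·(-9))/(202141/44100) = 776580/202141.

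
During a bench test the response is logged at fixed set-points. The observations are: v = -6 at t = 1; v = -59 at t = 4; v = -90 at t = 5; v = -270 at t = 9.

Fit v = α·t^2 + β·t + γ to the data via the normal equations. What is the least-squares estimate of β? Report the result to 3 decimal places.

Normal-equation sums: Σt^2·t^2 = 7443, Σt^2·t = 919, Σt^2 = 123, Σt·t = 123, Σt = 19, Σ1 = 4.
And Σt^2·v = -25070, Σt·v = -3122, Σv = -425.
So XᵀX·[α, β, γ]ᵀ = Xᵀv: [[7443, 919, 123]; [919, 123, 19]; [123, 19, 4]]·[α, β, γ]ᵀ = [-25070, -3122, -425]ᵀ.
Solving the 3×3 system (Gaussian elimination) gives α = -2966/979, β = -2663/979, γ = -15/89.

β = -2.720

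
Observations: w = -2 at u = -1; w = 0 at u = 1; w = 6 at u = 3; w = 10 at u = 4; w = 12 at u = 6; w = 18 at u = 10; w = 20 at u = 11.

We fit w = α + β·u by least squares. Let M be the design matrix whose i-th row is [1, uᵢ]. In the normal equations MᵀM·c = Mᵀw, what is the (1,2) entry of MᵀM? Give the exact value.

34

Row 1 ↔ basis 1, column 2 ↔ basis u, so (MᵀM)_{1,2} = Σᵢ u = (1)·(-1) + (1)·(1) + (1)·(3) + (1)·(4) + (1)·(6) + (1)·(10) + (1)·(11) = 34.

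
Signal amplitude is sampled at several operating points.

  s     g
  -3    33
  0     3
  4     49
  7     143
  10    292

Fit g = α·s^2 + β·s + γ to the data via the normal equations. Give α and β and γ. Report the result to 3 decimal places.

α = 2.957, β = -0.753, γ = 3.816

Sums needed: Σs^2·s^2 = 12738, Σs^2·s = 1380, Σs^2 = 174, Σs·s = 174, Σs = 18, Σ1 = 5.
Moment sums: Σs^2·g = 37288, Σs·g = 4018, Σg = 520.
Inverting the 3×3 Gram matrix, [α, β, γ]ᵀ = [66464/22479, -5639/7493, 28590/7493]ᵀ.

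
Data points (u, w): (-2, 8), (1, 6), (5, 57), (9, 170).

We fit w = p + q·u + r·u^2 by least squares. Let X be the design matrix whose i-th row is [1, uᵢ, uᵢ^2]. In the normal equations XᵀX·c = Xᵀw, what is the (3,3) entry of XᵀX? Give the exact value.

Row 3 ↔ basis u^2, column 3 ↔ basis u^2, so (XᵀX)_{3,3} = Σᵢ (u^2)·(u^2) = (4)·(4) + (1)·(1) + (25)·(25) + (81)·(81) = 7203.

7203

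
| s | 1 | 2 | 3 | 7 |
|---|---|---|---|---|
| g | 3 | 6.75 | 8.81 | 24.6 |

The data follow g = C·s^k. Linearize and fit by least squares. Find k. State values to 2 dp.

k = 1.06

Taking logs, ln g = k·ln s + ln C, so regress ln g on ln s.
XᵀX = [[5.4740, 3.7377]; [3.7377, 4]], rhs = [9.9463, 8.3868]ᵀ  (here Σln s = 3.7377, Σ(ln s)² = 5.4740, Σln g = 8.3868, Σln s·ln g = 9.9463).
Slope k = (n·Σln s·ln g − Σln s·Σln g)/(n·Σ(ln s)² − (Σln s)²) = (4·9.9463 − 3.7377·8.3868)/7.9257 = 1.06466; ln C = (Σln g − k·Σln s)/n = 1.10186.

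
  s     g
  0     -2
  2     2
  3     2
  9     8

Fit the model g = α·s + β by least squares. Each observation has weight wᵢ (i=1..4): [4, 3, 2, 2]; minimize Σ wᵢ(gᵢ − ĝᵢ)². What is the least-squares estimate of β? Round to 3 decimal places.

Sums needed: Σwᵢ·s·s = 192, Σwᵢ·s = 30, Σwᵢ·1 = 11.
For MᵀWg: Σwᵢ·s·g = 168, Σwᵢ·g = 18.
MᵀWM·[α, β]ᵀ = MᵀWg becomes [[192, 30]; [30, 11]]·[α, β]ᵀ = [168, 18]ᵀ.
Eliminating β: 11·(row 1) − 30·(row 2) gives 1212·α = 11·168 − 30·18 = 1308, so α = 109/101.
Then β = (18 − 30·(109/101))/11 = -132/101.

β = -1.307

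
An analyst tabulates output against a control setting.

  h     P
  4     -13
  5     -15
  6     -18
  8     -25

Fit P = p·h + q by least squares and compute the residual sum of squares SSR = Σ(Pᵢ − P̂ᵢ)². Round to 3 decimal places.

Entries of XᵀX: Σh·h = 141, Σh = 23, Σ1 = 4.
Right-hand side: Σh·P = -435, ΣP = -71.
Δ = 141·4 − 23² = 35.
p = ((-435)·4 − 23·(-71))/35 = -107/35; q = (141·(-71) − 23·(-435))/35 = -6/35.
Residuals: -3/5, 16/35, 18/35, -13/35; SSR = 34/35.

SSR = 0.971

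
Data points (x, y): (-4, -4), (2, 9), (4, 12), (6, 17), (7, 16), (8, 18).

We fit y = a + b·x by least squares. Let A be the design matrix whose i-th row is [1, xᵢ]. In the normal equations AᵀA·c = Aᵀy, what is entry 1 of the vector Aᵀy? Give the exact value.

Entry 1 ↔ basis 1, so (Aᵀy)_{1} = Σᵢ yᵢ = (1)·(-4) + (1)·(9) + (1)·(12) + (1)·(17) + (1)·(16) + (1)·(18) = 68.

68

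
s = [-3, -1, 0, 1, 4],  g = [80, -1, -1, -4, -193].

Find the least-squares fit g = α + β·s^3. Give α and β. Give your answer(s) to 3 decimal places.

α = -1.641, β = -2.994

Setting ∂/∂α … = 0 gives: 5·α + 37·β = -119;  37·α + 4827·β = -14515.
Eliminating β: 4827·(row 1) − 37·(row 2) gives 22766·α = 4827·(-119) − 37·(-14515) = -37358, so α = -18679/11383.
Then β = ((-14515) − 37·(-18679/11383))/4827 = -34086/11383.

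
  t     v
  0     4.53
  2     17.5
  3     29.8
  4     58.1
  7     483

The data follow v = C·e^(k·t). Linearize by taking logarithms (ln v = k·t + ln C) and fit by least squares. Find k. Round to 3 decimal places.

k = 0.664

Linearized form: ln v = k·t + ln C. From the 5 transformed points,
Over the data: Σt = 16.0000, Σ(t)² = 78.0000, Σln v = 18.0096, Σt·ln v = 75.4167.
Normal system: [[78.0000, 16.0000]; [16.0000, 5]]·[k, ln C]ᵀ = [75.4167, 18.0096]ᵀ.
Slope k = (n·Σt·ln v − Σt·Σln v)/(n·Σ(t)² − (Σt)²) = (5·75.4167 − 16.0000·18.0096)/134.0000 = 0.66365; ln C = (Σln v − k·Σt)/n = 1.47823.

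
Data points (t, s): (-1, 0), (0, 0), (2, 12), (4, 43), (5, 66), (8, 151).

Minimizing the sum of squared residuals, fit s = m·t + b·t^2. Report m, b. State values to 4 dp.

m = 2.6665, b = 2.0349

Compute the Gram sums: Σt·t = 110, Σt·t^2 = 708, Σt^2·t^2 = 4994.
Moment sums: Σt·s = 1734, Σt^2·s = 12050.
XᵀX·[m, b]ᵀ = Xᵀs becomes [[110, 708]; [708, 4994]]·[m, b]ᵀ = [1734, 12050]ᵀ.
Determinant 110·4994 − 708² = 48076.
m = (1734·4994 − 708·12050)/48076 = 32049/12019; b = (110·12050 − 708·1734)/48076 = 24457/12019.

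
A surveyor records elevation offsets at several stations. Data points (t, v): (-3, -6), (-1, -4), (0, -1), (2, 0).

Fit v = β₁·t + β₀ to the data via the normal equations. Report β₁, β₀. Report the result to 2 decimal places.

β₁ = 1.27, β₀ = -2.12

Normal-equation sums: Σt·t = 14, Σt = -2, Σ1 = 4.
For Xᵀv: Σt·v = 22, Σv = -11.
XᵀX·[β₁, β₀]ᵀ = Xᵀv becomes [[14, -2]; [-2, 4]]·[β₁, β₀]ᵀ = [22, -11]ᵀ.
Determinant 14·4 − (-2)² = 52.
β₁ = (22·4 − (-2)·(-11))/52 = 33/26; β₀ = (14·(-11) − (-2)·22)/52 = -55/26.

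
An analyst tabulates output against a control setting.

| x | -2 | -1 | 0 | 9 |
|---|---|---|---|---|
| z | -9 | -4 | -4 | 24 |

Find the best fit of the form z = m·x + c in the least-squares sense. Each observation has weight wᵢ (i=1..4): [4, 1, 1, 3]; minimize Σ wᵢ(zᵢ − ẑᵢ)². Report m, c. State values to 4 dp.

m = 2.9821, c = -2.8532

Sums needed: Σwᵢ·x·x = 260, Σwᵢ·x = 18, Σwᵢ·1 = 9.
For AᵀWz: Σwᵢ·x·z = 724, Σwᵢ·z = 28.
AᵀWA·[m, c]ᵀ = AᵀWz becomes [[260, 18]; [18, 9]]·[m, c]ᵀ = [724, 28]ᵀ.
Eliminating c: 9·(row 1) − 18·(row 2) gives 2016·m = 9·724 − 18·28 = 6012, so m = 167/56.
Then c = (28 − 18·(167/56))/9 = -719/252.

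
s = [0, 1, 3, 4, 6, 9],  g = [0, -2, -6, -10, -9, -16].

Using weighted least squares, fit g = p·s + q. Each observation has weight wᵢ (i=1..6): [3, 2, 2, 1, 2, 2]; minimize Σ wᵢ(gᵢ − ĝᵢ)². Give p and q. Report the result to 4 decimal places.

Compute the Gram sums: Σwᵢ·s·s = 270, Σwᵢ·s = 42, Σwᵢ·1 = 12.
And Σwᵢ·s·g = -476, Σwᵢ·g = -76.
Normal equations: [[270, 42]; [42, 12]]·[p, q]ᵀ = [-476, -76]ᵀ.
Eliminating q: 12·(row 1) − 42·(row 2) gives 1476·p = 12·(-476) − 42·(-76) = -2520, so p = -70/41.
Then q = ((-76) − 42·(-70/41))/12 = -44/123.

p = -1.7073, q = -0.3577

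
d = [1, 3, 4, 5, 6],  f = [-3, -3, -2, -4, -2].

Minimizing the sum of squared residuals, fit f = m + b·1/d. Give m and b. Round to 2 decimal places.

With design matrix A, AᵀA = [[5, 39/20]; [39/20, 4469/3600]] and Aᵀf = [-14, -169/30]ᵀ.
Eliminating b: (4469/3600)·(row 1) − (39/20)·(row 2) gives (541/225)·m = (4469/3600)·(-14) − (39/20)·(-169/30) = -1151/180, so m = -5755/2164.
Then b = ((-169/30) − (39/20)·(-5755/2164))/(4469/3600) = -195/541.

m = -2.66, b = -0.36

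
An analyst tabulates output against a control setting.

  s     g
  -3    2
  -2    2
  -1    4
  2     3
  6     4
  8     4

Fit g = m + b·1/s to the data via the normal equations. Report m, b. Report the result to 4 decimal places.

m = 3.2018, b = 0.2026

From the data, Σ1 = 6, Σ1/s = -25/24, Σ1/s·1/s = 953/576.
Right-hand side: Σg = 19, Σ1/s·g = -3.
Normal equations: [[6, -25/24]; [-25/24, 953/576]]·[m, b]ᵀ = [19, -3]ᵀ.
Eliminating b: (953/576)·(row 1) − (-25/24)·(row 2) gives (5093/576)·m = (953/576)·19 − (-25/24)·(-3) = 16307/576, so m = 16307/5093.
Then b = ((-3) − (-25/24)·(16307/5093))/(953/576) = 1032/5093.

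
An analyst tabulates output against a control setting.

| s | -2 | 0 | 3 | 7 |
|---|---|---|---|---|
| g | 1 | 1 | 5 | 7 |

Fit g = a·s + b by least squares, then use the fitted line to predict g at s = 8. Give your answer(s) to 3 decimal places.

The normal system AᵀA·[a, b]ᵀ = Aᵀg is [[62, 8]; [8, 4]]·[a, b]ᵀ = [62, 14]ᵀ.
det = 62·4 − 8² = 184.
a = (62·4 − 8·14)/184 = 17/23; b = (62·14 − 8·62)/184 = 93/46.
At s = 8: ĝ = (17/23)·(8) + (93/46)·(1) = 365/46.

ĝ = 7.935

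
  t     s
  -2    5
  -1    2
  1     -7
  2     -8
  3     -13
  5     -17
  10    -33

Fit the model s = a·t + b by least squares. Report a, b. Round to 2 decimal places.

a = -3.14, b = -2.08

The normal equations are: 144·a + 18·b = -489;  18·a + 7·b = -71.
Eliminating b: 7·(row 1) − 18·(row 2) gives 684·a = 7·(-489) − 18·(-71) = -2145, so a = -715/228.
Then b = ((-71) − 18·(-715/228))/7 = -79/38.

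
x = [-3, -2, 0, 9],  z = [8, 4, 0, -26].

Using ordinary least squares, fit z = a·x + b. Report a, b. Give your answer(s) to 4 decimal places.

a = -2.8000, b = -0.7000

Normal-equation sums: Σx·x = 94, Σx = 4, Σ1 = 4.
For Aᵀz: Σx·z = -266, Σz = -14.
det = 94·4 − 4² = 360.
a = ((-266)·4 − 4·(-14))/360 = -14/5; b = (94·(-14) − 4·(-266))/360 = -7/10.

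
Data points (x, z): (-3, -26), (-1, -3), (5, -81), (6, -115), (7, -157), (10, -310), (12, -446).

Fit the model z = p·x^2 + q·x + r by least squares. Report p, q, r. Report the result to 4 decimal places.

Normal-equation sums: Σx^2·x^2 = 35140, Σx^2·x = 3384, Σx^2 = 364, Σx·x = 364, Σx = 36, Σ1 = 7.
Moment sums: Σx^2·z = -109319, Σx·z = -10565, Σz = -1138.
Normal equations: [[35140, 3384, 364]; [3384, 364, 36]; [364, 36, 7]]·[p, q, r]ᵀ = [-109319, -10565, -1138]ᵀ.
Row-reducing yields p = -3225673/1073604, q = -48473/51124, r = -391814/268401.

p = -3.0045, q = -0.9481, r = -1.4598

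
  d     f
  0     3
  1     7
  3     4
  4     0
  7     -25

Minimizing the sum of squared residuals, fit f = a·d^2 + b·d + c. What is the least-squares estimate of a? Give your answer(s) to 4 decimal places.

With design matrix X, XᵀX = [[2739, 435, 75]; [435, 75, 15]; [75, 15, 5]] and Xᵀf = [-1182, -156, -11]ᵀ.
Solving the 3×3 system (Gaussian elimination) gives a = -13/12, b = 209/60, c = 18/5.

a = -1.0833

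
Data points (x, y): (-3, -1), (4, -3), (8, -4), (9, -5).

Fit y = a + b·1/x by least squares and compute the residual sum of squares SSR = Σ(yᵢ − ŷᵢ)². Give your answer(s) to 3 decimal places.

SSR = 3.887

Sums needed: Σ1 = 4, Σ1/x = 11/72, Σ1/x·1/x = 1045/5184.
And Σy = -13, Σ1/x·y = -53/36.
So MᵀM·[a, b]ᵀ = Mᵀy: [[4, 11/72]; [11/72, 1045/5184]]·[a, b]ᵀ = [-13, -53/36]ᵀ.
Δ = 4·(1045/5184) − (11/72)² = 451/576.
a = ((-13)·(1045/5184) − (11/72)·(-53/36))/(451/576) = -1129/369; b = (4·(-53/36) − (11/72)·(-13))/(451/576) = -2248/451.
Residuals: 1616/4059, 5300/4059, -1288/4059, -1876/1353; SSR = 15776/4059.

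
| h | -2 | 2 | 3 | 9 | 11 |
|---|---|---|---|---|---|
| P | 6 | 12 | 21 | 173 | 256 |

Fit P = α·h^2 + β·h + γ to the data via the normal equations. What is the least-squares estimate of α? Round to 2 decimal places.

With design matrix X, XᵀX = [[21315, 2087, 219]; [2087, 219, 23]; [219, 23, 5]] and XᵀP = [45250, 4448, 468]ᵀ.
Row-reducing yields α = 404979/201856, β = 230429/201856, γ = 23917/50464.

α = 2.01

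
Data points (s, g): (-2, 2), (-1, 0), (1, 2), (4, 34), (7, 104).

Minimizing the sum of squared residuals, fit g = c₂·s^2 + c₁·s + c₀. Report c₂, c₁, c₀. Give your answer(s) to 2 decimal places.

c₂ = 1.95, c₁ = 1.42, c₀ = -1.83

The normal equations are: 2675·c₂ + 399·c₁ + 71·c₀ = 5650;  399·c₂ + 71·c₁ + 9·c₀ = 862;  71·c₂ + 9·c₁ + 5·c₀ = 142.
(Σs^2·s^2 = 2675, Σs^2·s = 399, Σs^2 = 71, Σs·s = 71, Σs = 9, Σ1 = 5, Σs^2·g = 5650, Σs·g = 862, Σg = 142.)
Row-reducing yields c₂ = 14444/7413, c₁ = 3516/2471, c₀ = -13562/7413.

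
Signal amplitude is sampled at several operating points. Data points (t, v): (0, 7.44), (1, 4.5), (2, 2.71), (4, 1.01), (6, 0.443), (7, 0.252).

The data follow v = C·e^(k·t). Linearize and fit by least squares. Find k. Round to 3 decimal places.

k = -0.477

Linearized form: ln v = k·t + ln C. From the 6 transformed points,
AᵀA = [[106.0000, 20.0000]; [20.0000, 6]], rhs = [-10.9956, 2.3253]ᵀ  (here Σt = 20.0000, Σ(t)² = 106.0000, Σln v = 2.3253, Σt·ln v = -10.9956).
Solving (det = 236.0000): k = -0.47661, ln C = 1.97626.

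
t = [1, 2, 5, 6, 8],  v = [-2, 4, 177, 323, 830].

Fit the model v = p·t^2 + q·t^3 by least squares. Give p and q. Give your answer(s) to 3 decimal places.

p = -2.875, q = 1.980

The normal system XᵀX·[p, q]ᵀ = Xᵀv is [[6034, 43702]; [43702, 324490]]·[p, q]ᵀ = [69187, 516883]ᵀ.
det = 6034·324490 − 43702² = 48107856.
p = (69187·324490 − 43702·516883)/48107856 = -11527603/4008988; q = (6034·516883 − 43702·69187)/48107856 = 7938479/4008988.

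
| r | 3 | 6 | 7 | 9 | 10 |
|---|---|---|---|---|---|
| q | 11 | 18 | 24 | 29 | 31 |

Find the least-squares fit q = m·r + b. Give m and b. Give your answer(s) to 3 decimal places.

Forming XᵀX = [[275, 35]; [35, 5]] and Xᵀq = [880, 113]ᵀ gives XᵀX·[m, b]ᵀ = Xᵀq.
Determinant 275·5 − 35² = 150.
m = (880·5 − 35·113)/150 = 89/30; b = (275·113 − 35·880)/150 = 11/6.

m = 2.967, b = 1.833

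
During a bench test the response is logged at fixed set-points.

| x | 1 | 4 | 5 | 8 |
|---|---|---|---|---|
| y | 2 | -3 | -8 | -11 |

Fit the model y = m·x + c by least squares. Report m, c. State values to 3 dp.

Normal-equation sums: Σx·x = 106, Σx = 18, Σ1 = 4.
Moment sums: Σx·y = -138, Σy = -20.
Normal equations: [[106, 18]; [18, 4]]·[m, c]ᵀ = [-138, -20]ᵀ.
Eliminating c: 4·(row 1) − 18·(row 2) gives 100·m = 4·(-138) − 18·(-20) = -192, so m = -48/25.
Then c = ((-20) − 18·(-48/25))/4 = 91/25.

m = -1.920, c = 3.640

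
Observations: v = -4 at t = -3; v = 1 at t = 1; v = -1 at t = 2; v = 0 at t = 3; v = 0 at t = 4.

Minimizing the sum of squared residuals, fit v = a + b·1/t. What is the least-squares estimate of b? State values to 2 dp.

From the data, Σ1 = 5, Σ1/t = 7/4, Σ1/t·1/t = 221/144.
And Σv = -4, Σ1/t·v = 11/6.
Normal equations: [[5, 7/4]; [7/4, 221/144]]·[a, b]ᵀ = [-4, 11/6]ᵀ.
Δ = 5·(221/144) − (7/4)² = 83/18.
a = ((-4)·(221/144) − (7/4)·(11/6))/(83/18) = -673/332; b = (5·(11/6) − (7/4)·(-4))/(83/18) = 291/83.

b = 3.51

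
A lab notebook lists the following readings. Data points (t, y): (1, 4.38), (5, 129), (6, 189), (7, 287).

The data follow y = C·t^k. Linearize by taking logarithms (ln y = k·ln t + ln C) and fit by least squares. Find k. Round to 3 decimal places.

Let Y = ln y. Fitting Y = k·ln t + ln C by least squares:
Over the data: Σln t = 5.3471, Σ(ln t)² = 9.5873, Σln y = 17.2381, Σln t·ln y = 28.2264.
Normal system: [[9.5873, 5.3471]; [5.3471, 4]]·[k, ln C]ᵀ = [28.2264, 17.2381]ᵀ.
Solving (det = 9.7575): k = 2.12468, ln C = 1.46930.

k = 2.125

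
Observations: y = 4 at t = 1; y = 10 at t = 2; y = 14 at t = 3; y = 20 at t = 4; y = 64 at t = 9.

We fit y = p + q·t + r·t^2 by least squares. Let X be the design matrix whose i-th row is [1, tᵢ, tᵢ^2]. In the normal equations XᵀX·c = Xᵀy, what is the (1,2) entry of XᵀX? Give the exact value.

19

Row 1 ↔ basis 1, column 2 ↔ basis t, so (XᵀX)_{1,2} = Σᵢ t = (1)·(1) + (1)·(2) + (1)·(3) + (1)·(4) + (1)·(9) = 19.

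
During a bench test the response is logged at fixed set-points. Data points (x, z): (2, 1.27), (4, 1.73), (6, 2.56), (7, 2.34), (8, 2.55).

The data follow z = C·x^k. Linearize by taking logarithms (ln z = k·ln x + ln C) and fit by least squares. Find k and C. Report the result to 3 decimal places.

With ln zᵢ as the transformed response and ln xᵢ as the regressor:
AᵀA = [[13.7233, 7.8966]; [7.8966, 5]], rhs = [6.2107, 3.5134]ᵀ  (here Σln x = 7.8966, Σ(ln x)² = 13.7233, Σln z = 3.5134, Σln x·ln z = 6.2107).
Δ = 13.7233·5 − (7.8966)² = 6.2610; k = (6.2107·5 − 7.8966·3.5134)/6.2610 = 0.52862, ln C = (13.7233·3.5134 − 7.8966·6.2107)/6.2610 = -0.13217, so C = exp(-0.13217) = 0.87619.

k = 0.529, C = 0.876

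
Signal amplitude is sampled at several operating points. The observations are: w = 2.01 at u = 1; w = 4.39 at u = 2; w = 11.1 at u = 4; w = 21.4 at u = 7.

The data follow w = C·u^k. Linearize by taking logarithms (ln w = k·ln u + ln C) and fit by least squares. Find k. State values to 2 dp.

Linearized form: ln w = k·ln u + ln C. From the 4 transformed points,
Σln u = 4.0254, Σ(ln u)² = 6.1888, Σln w = 7.6478, Σln u·ln w = 10.3232.
Equations: 6.1888·k + 4.0254·ln C = 10.3232;  4.0254·k + 4·ln C = 7.6478.
Solving (det = 8.5519): k = 1.22871, ln C = 0.67545.

k = 1.23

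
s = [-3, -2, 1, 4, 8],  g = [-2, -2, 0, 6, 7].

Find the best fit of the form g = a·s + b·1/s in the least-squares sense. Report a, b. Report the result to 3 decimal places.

a = 0.991, b = -0.635

With design matrix A, AᵀA = [[94, 5]; [5, 829/576]] and Aᵀg = [90, 97/24]ᵀ.
Eliminating b: (829/576)·(row 1) − 5·(row 2) gives (31763/288)·a = (829/576)·90 − 5·(97/24) = 10495/96, so a = 31485/31763.
Then b = ((97/24) − 5·(31485/31763))/(829/576) = -20184/31763.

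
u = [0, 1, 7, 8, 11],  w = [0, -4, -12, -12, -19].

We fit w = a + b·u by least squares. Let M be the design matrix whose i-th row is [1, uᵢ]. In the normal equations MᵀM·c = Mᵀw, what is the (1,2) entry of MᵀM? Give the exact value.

Row 1 ↔ basis 1, column 2 ↔ basis u, so (MᵀM)_{1,2} = Σᵢ u = (1)·(0) + (1)·(1) + (1)·(7) + (1)·(8) + (1)·(11) = 27.

27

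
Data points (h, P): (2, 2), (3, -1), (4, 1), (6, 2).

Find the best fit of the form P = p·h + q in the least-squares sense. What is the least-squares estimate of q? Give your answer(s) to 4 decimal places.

Sums needed: Σh·h = 65, Σh = 15, Σ1 = 4.
Moment sums: Σh·P = 17, ΣP = 4.
Δ = 65·4 − 15² = 35.
p = (17·4 − 15·4)/35 = 8/35; q = (65·4 − 15·17)/35 = 1/7.

q = 0.1429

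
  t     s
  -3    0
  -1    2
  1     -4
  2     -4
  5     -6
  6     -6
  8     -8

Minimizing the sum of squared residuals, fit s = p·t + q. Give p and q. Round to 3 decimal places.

The normal equations are: 140·p + 18·q = -144;  18·p + 7·q = -26.
Eliminating q: 7·(row 1) − 18·(row 2) gives 656·p = 7·(-144) − 18·(-26) = -540, so p = -135/164.
Then q = ((-26) − 18·(-135/164))/7 = -131/82.

p = -0.823, q = -1.598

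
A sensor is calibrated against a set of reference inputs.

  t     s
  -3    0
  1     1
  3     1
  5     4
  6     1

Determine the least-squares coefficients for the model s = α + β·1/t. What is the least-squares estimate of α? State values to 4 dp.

α = 1.2847

Normal-equation sums: Σ1 = 5, Σ1/t = 41/30, Σ1/t·1/t = 129/100.
For Aᵀs: Σs = 7, Σ1/t·s = 23/10.
AᵀA·[α, β]ᵀ = Aᵀs becomes [[5, 41/30]; [41/30, 129/100]]·[α, β]ᵀ = [7, 23/10]ᵀ.
Δ = 5·(129/100) − (41/30)² = 1031/225.
α = (7·(129/100) − (41/30)·(23/10))/(1031/225) = 2649/2062; β = (5·(23/10) − (41/30)·7)/(1031/225) = 435/1031.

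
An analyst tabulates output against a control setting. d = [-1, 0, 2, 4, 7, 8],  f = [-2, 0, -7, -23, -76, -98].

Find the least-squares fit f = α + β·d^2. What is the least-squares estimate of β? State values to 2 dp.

With design matrix A, AᵀA = [[6, 134]; [134, 6770]] and Aᵀf = [-206, -10394]ᵀ.
det = 6·6770 − 134² = 22664.
α = ((-206)·6770 − 134·(-10394))/22664 = -228/2833; β = (6·(-10394) − 134·(-206))/22664 = -4345/2833.

β = -1.53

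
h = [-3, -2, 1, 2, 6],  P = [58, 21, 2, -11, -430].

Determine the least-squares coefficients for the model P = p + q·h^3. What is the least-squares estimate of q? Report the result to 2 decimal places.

Forming XᵀX = [[5, 190]; [190, 47514]] and XᵀP = [-360, -94700]ᵀ gives XᵀX·[p, q]ᵀ = XᵀP.
Eliminating q: 47514·(row 1) − 190·(row 2) gives 201470·p = 47514·(-360) − 190·(-94700) = 887960, so p = 88796/20147.
Then q = ((-94700) − 190·(88796/20147))/47514 = -40510/20147.

q = -2.01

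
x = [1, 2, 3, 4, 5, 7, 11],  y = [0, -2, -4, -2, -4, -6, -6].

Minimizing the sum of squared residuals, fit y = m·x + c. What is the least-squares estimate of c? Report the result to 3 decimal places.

c = -0.790

Forming MᵀM = [[225, 33]; [33, 7]] and Mᵀy = [-152, -24]ᵀ gives MᵀM·[m, c]ᵀ = Mᵀy.
Determinant 225·7 − 33² = 486.
m = ((-152)·7 − 33·(-24))/486 = -136/243; c = (225·(-24) − 33·(-152))/486 = -64/81.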